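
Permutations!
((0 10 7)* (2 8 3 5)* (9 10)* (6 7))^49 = (0 7 6 10 9)(2 8 3 5) = [7, 1, 8, 5, 4, 2, 10, 6, 3, 0, 9]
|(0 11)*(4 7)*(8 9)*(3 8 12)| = 4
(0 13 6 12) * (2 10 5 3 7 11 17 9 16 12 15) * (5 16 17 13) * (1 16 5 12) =[12, 16, 10, 7, 4, 3, 15, 11, 8, 17, 5, 13, 0, 6, 14, 2, 1, 9] =(0 12)(1 16)(2 10 5 3 7 11 13 6 15)(9 17)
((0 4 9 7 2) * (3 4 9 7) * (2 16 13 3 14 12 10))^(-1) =(0 2 10 12 14 9)(3 13 16 7 4) =[2, 1, 10, 13, 3, 5, 6, 4, 8, 0, 12, 11, 14, 16, 9, 15, 7]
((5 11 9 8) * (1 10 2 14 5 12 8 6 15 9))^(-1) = [0, 11, 10, 3, 4, 14, 9, 7, 12, 15, 1, 5, 8, 13, 2, 6] = (1 11 5 14 2 10)(6 9 15)(8 12)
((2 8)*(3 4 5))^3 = (2 8) = [0, 1, 8, 3, 4, 5, 6, 7, 2]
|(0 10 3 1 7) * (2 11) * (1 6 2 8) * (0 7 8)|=|(0 10 3 6 2 11)(1 8)|=6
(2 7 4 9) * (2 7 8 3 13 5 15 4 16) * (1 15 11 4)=(1 15)(2 8 3 13 5 11 4 9 7 16)=[0, 15, 8, 13, 9, 11, 6, 16, 3, 7, 10, 4, 12, 5, 14, 1, 2]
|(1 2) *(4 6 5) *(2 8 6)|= 6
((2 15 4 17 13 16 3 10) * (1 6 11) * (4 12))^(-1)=[0, 11, 10, 16, 12, 5, 1, 7, 8, 9, 3, 6, 15, 17, 14, 2, 13, 4]=(1 11 6)(2 10 3 16 13 17 4 12 15)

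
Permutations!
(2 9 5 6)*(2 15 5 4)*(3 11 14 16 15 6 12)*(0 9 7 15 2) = (0 9 4)(2 7 15 5 12 3 11 14 16) = [9, 1, 7, 11, 0, 12, 6, 15, 8, 4, 10, 14, 3, 13, 16, 5, 2]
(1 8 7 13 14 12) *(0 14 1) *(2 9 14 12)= [12, 8, 9, 3, 4, 5, 6, 13, 7, 14, 10, 11, 0, 1, 2]= (0 12)(1 8 7 13)(2 9 14)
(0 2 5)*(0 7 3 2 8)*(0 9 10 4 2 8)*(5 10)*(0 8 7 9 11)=[8, 1, 10, 7, 2, 9, 6, 3, 11, 5, 4, 0]=(0 8 11)(2 10 4)(3 7)(5 9)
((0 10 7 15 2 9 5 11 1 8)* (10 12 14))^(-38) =(0 1 5 2 7 14)(8 11 9 15 10 12) =[1, 5, 7, 3, 4, 2, 6, 14, 11, 15, 12, 9, 8, 13, 0, 10]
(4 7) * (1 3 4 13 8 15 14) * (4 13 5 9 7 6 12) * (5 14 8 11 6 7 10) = [0, 3, 2, 13, 7, 9, 12, 14, 15, 10, 5, 6, 4, 11, 1, 8] = (1 3 13 11 6 12 4 7 14)(5 9 10)(8 15)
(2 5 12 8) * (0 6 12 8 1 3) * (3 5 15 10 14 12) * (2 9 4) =(0 6 3)(1 5 8 9 4 2 15 10 14 12) =[6, 5, 15, 0, 2, 8, 3, 7, 9, 4, 14, 11, 1, 13, 12, 10]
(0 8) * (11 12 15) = [8, 1, 2, 3, 4, 5, 6, 7, 0, 9, 10, 12, 15, 13, 14, 11] = (0 8)(11 12 15)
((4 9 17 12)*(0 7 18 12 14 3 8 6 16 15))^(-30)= (0 8 9 7 6 17 18 16 14 12 15 3 4)= [8, 1, 2, 4, 0, 5, 17, 6, 9, 7, 10, 11, 15, 13, 12, 3, 14, 18, 16]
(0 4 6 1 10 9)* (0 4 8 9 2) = (0 8 9 4 6 1 10 2) = [8, 10, 0, 3, 6, 5, 1, 7, 9, 4, 2]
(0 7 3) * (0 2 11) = (0 7 3 2 11) = [7, 1, 11, 2, 4, 5, 6, 3, 8, 9, 10, 0]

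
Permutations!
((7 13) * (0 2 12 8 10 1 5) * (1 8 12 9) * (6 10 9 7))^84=[6, 7, 10, 3, 4, 13, 1, 8, 0, 2, 5, 11, 12, 9]=(0 6 1 7 8)(2 10 5 13 9)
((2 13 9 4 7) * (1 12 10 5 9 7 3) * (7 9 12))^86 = (1 2 9 3 7 13 4)(5 10 12) = [0, 2, 9, 7, 1, 10, 6, 13, 8, 3, 12, 11, 5, 4]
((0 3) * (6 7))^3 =(0 3)(6 7) =[3, 1, 2, 0, 4, 5, 7, 6]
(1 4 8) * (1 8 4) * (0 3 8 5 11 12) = (0 3 8 5 11 12) = [3, 1, 2, 8, 4, 11, 6, 7, 5, 9, 10, 12, 0]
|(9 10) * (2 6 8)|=|(2 6 8)(9 10)|=6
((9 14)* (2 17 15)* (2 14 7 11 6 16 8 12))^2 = (2 15 9 11 16 12 17 14 7 6 8) = [0, 1, 15, 3, 4, 5, 8, 6, 2, 11, 10, 16, 17, 13, 7, 9, 12, 14]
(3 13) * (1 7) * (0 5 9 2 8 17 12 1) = (0 5 9 2 8 17 12 1 7)(3 13) = [5, 7, 8, 13, 4, 9, 6, 0, 17, 2, 10, 11, 1, 3, 14, 15, 16, 12]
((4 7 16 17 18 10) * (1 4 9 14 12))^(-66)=(1 17 14 7 10)(4 18 12 16 9)=[0, 17, 2, 3, 18, 5, 6, 10, 8, 4, 1, 11, 16, 13, 7, 15, 9, 14, 12]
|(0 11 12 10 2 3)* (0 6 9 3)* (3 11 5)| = 9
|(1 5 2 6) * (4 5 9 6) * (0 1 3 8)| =|(0 1 9 6 3 8)(2 4 5)| =6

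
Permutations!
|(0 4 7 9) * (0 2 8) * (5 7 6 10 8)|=|(0 4 6 10 8)(2 5 7 9)|=20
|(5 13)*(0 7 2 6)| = 4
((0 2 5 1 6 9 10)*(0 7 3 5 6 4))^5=(0 7)(1 9)(2 3)(4 10)(5 6)=[7, 9, 3, 2, 10, 6, 5, 0, 8, 1, 4]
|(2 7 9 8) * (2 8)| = 3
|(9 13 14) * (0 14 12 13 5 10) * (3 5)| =|(0 14 9 3 5 10)(12 13)| =6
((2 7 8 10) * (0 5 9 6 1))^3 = (0 6 5 1 9)(2 10 8 7) = [6, 9, 10, 3, 4, 1, 5, 2, 7, 0, 8]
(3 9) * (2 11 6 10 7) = (2 11 6 10 7)(3 9) = [0, 1, 11, 9, 4, 5, 10, 2, 8, 3, 7, 6]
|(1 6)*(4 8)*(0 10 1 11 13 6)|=6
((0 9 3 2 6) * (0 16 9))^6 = (2 6 16 9 3) = [0, 1, 6, 2, 4, 5, 16, 7, 8, 3, 10, 11, 12, 13, 14, 15, 9]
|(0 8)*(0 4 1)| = |(0 8 4 1)| = 4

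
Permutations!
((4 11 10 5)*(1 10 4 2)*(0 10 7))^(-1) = (0 7 1 2 5 10)(4 11) = [7, 2, 5, 3, 11, 10, 6, 1, 8, 9, 0, 4]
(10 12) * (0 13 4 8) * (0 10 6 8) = (0 13 4)(6 8 10 12) = [13, 1, 2, 3, 0, 5, 8, 7, 10, 9, 12, 11, 6, 4]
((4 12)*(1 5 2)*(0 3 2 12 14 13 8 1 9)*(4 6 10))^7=(0 9 2 3)(1 13 4 6 5 8 14 10 12)=[9, 13, 3, 0, 6, 8, 5, 7, 14, 2, 12, 11, 1, 4, 10]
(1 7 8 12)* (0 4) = (0 4)(1 7 8 12) = [4, 7, 2, 3, 0, 5, 6, 8, 12, 9, 10, 11, 1]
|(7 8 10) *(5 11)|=|(5 11)(7 8 10)|=6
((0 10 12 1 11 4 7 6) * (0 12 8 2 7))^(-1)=[4, 12, 8, 3, 11, 5, 7, 2, 10, 9, 0, 1, 6]=(0 4 11 1 12 6 7 2 8 10)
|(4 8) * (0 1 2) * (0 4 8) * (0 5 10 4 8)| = |(0 1 2 8)(4 5 10)| = 12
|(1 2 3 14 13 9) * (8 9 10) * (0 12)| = |(0 12)(1 2 3 14 13 10 8 9)| = 8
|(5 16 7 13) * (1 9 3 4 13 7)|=7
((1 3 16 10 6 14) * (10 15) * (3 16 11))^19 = [0, 16, 2, 11, 4, 5, 14, 7, 8, 9, 6, 3, 12, 13, 1, 10, 15] = (1 16 15 10 6 14)(3 11)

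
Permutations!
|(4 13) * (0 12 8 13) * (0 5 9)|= |(0 12 8 13 4 5 9)|= 7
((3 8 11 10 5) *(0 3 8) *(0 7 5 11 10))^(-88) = (0 5 11 7 10 3 8) = [5, 1, 2, 8, 4, 11, 6, 10, 0, 9, 3, 7]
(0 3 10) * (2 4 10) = (0 3 2 4 10) = [3, 1, 4, 2, 10, 5, 6, 7, 8, 9, 0]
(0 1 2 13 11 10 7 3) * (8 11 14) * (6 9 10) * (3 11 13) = (0 1 2 3)(6 9 10 7 11)(8 13 14) = [1, 2, 3, 0, 4, 5, 9, 11, 13, 10, 7, 6, 12, 14, 8]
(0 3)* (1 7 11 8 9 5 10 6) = (0 3)(1 7 11 8 9 5 10 6) = [3, 7, 2, 0, 4, 10, 1, 11, 9, 5, 6, 8]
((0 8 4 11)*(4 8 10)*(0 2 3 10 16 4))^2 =[4, 1, 10, 0, 2, 5, 6, 7, 8, 9, 16, 3, 12, 13, 14, 15, 11] =(0 4 2 10 16 11 3)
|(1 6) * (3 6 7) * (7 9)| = |(1 9 7 3 6)| = 5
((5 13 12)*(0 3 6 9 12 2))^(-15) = [3, 1, 0, 6, 4, 13, 9, 7, 8, 12, 10, 11, 5, 2] = (0 3 6 9 12 5 13 2)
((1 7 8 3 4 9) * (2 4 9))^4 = (1 9 3 8 7) = [0, 9, 2, 8, 4, 5, 6, 1, 7, 3]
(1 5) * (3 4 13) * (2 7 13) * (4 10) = (1 5)(2 7 13 3 10 4) = [0, 5, 7, 10, 2, 1, 6, 13, 8, 9, 4, 11, 12, 3]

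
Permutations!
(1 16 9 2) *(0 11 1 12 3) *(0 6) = (0 11 1 16 9 2 12 3 6) = [11, 16, 12, 6, 4, 5, 0, 7, 8, 2, 10, 1, 3, 13, 14, 15, 9]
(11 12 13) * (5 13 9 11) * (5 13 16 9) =[0, 1, 2, 3, 4, 16, 6, 7, 8, 11, 10, 12, 5, 13, 14, 15, 9] =(5 16 9 11 12)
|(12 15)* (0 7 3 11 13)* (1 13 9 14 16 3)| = 20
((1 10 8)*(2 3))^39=(10)(2 3)=[0, 1, 3, 2, 4, 5, 6, 7, 8, 9, 10]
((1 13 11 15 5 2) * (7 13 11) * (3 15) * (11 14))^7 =(15)(7 13) =[0, 1, 2, 3, 4, 5, 6, 13, 8, 9, 10, 11, 12, 7, 14, 15]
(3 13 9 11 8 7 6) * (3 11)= [0, 1, 2, 13, 4, 5, 11, 6, 7, 3, 10, 8, 12, 9]= (3 13 9)(6 11 8 7)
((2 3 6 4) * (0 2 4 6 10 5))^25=(10)=[0, 1, 2, 3, 4, 5, 6, 7, 8, 9, 10]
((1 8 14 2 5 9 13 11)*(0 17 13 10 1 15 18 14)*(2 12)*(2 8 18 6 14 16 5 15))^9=(0 8 12 14 6 15 2 11 13 17)(1 5)(9 18)(10 16)=[8, 5, 11, 3, 4, 1, 15, 7, 12, 18, 16, 13, 14, 17, 6, 2, 10, 0, 9]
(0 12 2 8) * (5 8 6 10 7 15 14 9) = (0 12 2 6 10 7 15 14 9 5 8) = [12, 1, 6, 3, 4, 8, 10, 15, 0, 5, 7, 11, 2, 13, 9, 14]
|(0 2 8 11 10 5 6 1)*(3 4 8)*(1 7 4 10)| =11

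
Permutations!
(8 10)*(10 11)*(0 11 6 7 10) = [11, 1, 2, 3, 4, 5, 7, 10, 6, 9, 8, 0] = (0 11)(6 7 10 8)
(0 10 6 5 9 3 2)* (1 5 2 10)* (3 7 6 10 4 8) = [1, 5, 0, 4, 8, 9, 2, 6, 3, 7, 10] = (10)(0 1 5 9 7 6 2)(3 4 8)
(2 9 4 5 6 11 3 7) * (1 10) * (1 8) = [0, 10, 9, 7, 5, 6, 11, 2, 1, 4, 8, 3] = (1 10 8)(2 9 4 5 6 11 3 7)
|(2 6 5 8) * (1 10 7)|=12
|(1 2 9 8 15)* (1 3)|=6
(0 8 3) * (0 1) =(0 8 3 1) =[8, 0, 2, 1, 4, 5, 6, 7, 3]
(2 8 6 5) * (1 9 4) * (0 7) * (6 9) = (0 7)(1 6 5 2 8 9 4) = [7, 6, 8, 3, 1, 2, 5, 0, 9, 4]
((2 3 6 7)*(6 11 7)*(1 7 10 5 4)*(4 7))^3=(1 4)(2 10)(3 5)(7 11)=[0, 4, 10, 5, 1, 3, 6, 11, 8, 9, 2, 7]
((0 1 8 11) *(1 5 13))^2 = (0 13 8)(1 11 5) = [13, 11, 2, 3, 4, 1, 6, 7, 0, 9, 10, 5, 12, 8]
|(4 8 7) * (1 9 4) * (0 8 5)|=|(0 8 7 1 9 4 5)|=7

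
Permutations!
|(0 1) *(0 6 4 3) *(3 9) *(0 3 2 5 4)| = 12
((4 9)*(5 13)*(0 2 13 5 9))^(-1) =(0 4 9 13 2) =[4, 1, 0, 3, 9, 5, 6, 7, 8, 13, 10, 11, 12, 2]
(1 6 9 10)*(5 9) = (1 6 5 9 10) = [0, 6, 2, 3, 4, 9, 5, 7, 8, 10, 1]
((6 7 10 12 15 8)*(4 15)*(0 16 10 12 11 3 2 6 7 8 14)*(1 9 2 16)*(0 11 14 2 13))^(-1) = (0 13 9 1)(2 15 4 12 7 8 6)(3 11 14 10 16) = [13, 0, 15, 11, 12, 5, 2, 8, 6, 1, 16, 14, 7, 9, 10, 4, 3]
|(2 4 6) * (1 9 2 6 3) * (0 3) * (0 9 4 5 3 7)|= |(0 7)(1 4 9 2 5 3)|= 6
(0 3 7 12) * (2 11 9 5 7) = (0 3 2 11 9 5 7 12) = [3, 1, 11, 2, 4, 7, 6, 12, 8, 5, 10, 9, 0]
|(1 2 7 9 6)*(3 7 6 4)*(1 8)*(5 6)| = |(1 2 5 6 8)(3 7 9 4)| = 20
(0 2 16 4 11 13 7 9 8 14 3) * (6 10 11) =(0 2 16 4 6 10 11 13 7 9 8 14 3) =[2, 1, 16, 0, 6, 5, 10, 9, 14, 8, 11, 13, 12, 7, 3, 15, 4]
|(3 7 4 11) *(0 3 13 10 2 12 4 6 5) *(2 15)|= 35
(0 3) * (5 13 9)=(0 3)(5 13 9)=[3, 1, 2, 0, 4, 13, 6, 7, 8, 5, 10, 11, 12, 9]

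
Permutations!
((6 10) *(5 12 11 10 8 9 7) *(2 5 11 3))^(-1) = (2 3 12 5)(6 10 11 7 9 8) = [0, 1, 3, 12, 4, 2, 10, 9, 6, 8, 11, 7, 5]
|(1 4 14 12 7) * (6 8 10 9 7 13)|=10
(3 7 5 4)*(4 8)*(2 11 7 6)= [0, 1, 11, 6, 3, 8, 2, 5, 4, 9, 10, 7]= (2 11 7 5 8 4 3 6)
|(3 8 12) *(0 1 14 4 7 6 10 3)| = 10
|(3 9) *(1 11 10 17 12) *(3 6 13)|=|(1 11 10 17 12)(3 9 6 13)|=20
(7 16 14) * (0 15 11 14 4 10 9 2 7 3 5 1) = (0 15 11 14 3 5 1)(2 7 16 4 10 9) = [15, 0, 7, 5, 10, 1, 6, 16, 8, 2, 9, 14, 12, 13, 3, 11, 4]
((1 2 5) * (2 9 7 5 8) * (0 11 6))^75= (11)(1 5 7 9)(2 8)= [0, 5, 8, 3, 4, 7, 6, 9, 2, 1, 10, 11]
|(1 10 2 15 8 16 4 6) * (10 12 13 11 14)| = |(1 12 13 11 14 10 2 15 8 16 4 6)| = 12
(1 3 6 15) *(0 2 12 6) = (0 2 12 6 15 1 3) = [2, 3, 12, 0, 4, 5, 15, 7, 8, 9, 10, 11, 6, 13, 14, 1]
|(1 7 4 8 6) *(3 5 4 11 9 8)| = 6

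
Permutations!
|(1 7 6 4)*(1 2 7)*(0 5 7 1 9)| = |(0 5 7 6 4 2 1 9)| = 8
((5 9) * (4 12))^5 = (4 12)(5 9) = [0, 1, 2, 3, 12, 9, 6, 7, 8, 5, 10, 11, 4]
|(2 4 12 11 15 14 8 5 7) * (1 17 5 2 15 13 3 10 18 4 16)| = 63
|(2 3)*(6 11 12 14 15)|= |(2 3)(6 11 12 14 15)|= 10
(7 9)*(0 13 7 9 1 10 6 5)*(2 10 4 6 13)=(0 2 10 13 7 1 4 6 5)=[2, 4, 10, 3, 6, 0, 5, 1, 8, 9, 13, 11, 12, 7]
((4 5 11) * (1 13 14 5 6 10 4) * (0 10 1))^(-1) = [11, 6, 2, 3, 10, 14, 4, 7, 8, 9, 0, 5, 12, 1, 13] = (0 11 5 14 13 1 6 4 10)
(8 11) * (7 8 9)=[0, 1, 2, 3, 4, 5, 6, 8, 11, 7, 10, 9]=(7 8 11 9)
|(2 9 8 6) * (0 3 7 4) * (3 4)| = 4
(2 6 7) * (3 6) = (2 3 6 7) = [0, 1, 3, 6, 4, 5, 7, 2]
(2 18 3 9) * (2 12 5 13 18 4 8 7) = (2 4 8 7)(3 9 12 5 13 18) = [0, 1, 4, 9, 8, 13, 6, 2, 7, 12, 10, 11, 5, 18, 14, 15, 16, 17, 3]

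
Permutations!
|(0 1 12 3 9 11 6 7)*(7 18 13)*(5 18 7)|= |(0 1 12 3 9 11 6 7)(5 18 13)|= 24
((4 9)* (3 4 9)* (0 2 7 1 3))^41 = (9)(0 4 3 1 7 2) = [4, 7, 0, 1, 3, 5, 6, 2, 8, 9]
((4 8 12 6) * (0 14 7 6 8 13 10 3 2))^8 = (0 2 3 10 13 4 6 7 14) = [2, 1, 3, 10, 6, 5, 7, 14, 8, 9, 13, 11, 12, 4, 0]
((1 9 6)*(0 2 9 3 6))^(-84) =[0, 1, 2, 3, 4, 5, 6, 7, 8, 9] =(9)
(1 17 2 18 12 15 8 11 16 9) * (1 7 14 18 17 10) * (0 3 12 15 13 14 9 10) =(0 3 12 13 14 18 15 8 11 16 10 1)(2 17)(7 9) =[3, 0, 17, 12, 4, 5, 6, 9, 11, 7, 1, 16, 13, 14, 18, 8, 10, 2, 15]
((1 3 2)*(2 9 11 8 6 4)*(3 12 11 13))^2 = (1 11 6 2 12 8 4)(3 13 9) = [0, 11, 12, 13, 1, 5, 2, 7, 4, 3, 10, 6, 8, 9]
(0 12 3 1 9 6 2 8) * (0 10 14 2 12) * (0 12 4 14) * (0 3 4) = (0 12 4 14 2 8 10 3 1 9 6) = [12, 9, 8, 1, 14, 5, 0, 7, 10, 6, 3, 11, 4, 13, 2]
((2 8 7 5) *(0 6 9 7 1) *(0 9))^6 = [0, 1, 2, 3, 4, 5, 6, 7, 8, 9] = (9)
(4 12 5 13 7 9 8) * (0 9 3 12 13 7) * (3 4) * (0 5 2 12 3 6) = (0 9 8 6)(2 12)(4 13 5 7) = [9, 1, 12, 3, 13, 7, 0, 4, 6, 8, 10, 11, 2, 5]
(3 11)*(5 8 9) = [0, 1, 2, 11, 4, 8, 6, 7, 9, 5, 10, 3] = (3 11)(5 8 9)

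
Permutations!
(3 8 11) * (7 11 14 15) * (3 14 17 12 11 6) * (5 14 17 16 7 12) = (3 8 16 7 6)(5 14 15 12 11 17) = [0, 1, 2, 8, 4, 14, 3, 6, 16, 9, 10, 17, 11, 13, 15, 12, 7, 5]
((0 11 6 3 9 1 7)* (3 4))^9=(0 11 6 4 3 9 1 7)=[11, 7, 2, 9, 3, 5, 4, 0, 8, 1, 10, 6]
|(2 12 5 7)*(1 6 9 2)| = |(1 6 9 2 12 5 7)| = 7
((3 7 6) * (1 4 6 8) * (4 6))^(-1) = (1 8 7 3 6) = [0, 8, 2, 6, 4, 5, 1, 3, 7]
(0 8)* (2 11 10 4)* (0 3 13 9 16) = [8, 1, 11, 13, 2, 5, 6, 7, 3, 16, 4, 10, 12, 9, 14, 15, 0] = (0 8 3 13 9 16)(2 11 10 4)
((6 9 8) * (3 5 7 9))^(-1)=(3 6 8 9 7 5)=[0, 1, 2, 6, 4, 3, 8, 5, 9, 7]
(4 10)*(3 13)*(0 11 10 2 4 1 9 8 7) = (0 11 10 1 9 8 7)(2 4)(3 13) = [11, 9, 4, 13, 2, 5, 6, 0, 7, 8, 1, 10, 12, 3]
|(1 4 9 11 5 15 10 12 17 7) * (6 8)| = 10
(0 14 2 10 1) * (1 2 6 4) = (0 14 6 4 1)(2 10) = [14, 0, 10, 3, 1, 5, 4, 7, 8, 9, 2, 11, 12, 13, 6]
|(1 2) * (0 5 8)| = 6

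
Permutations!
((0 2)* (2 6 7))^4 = (7) = [0, 1, 2, 3, 4, 5, 6, 7]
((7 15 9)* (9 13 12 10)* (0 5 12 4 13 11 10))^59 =(0 12 5)(4 13)(7 9 10 11 15) =[12, 1, 2, 3, 13, 0, 6, 9, 8, 10, 11, 15, 5, 4, 14, 7]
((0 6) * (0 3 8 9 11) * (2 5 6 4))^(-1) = (0 11 9 8 3 6 5 2 4) = [11, 1, 4, 6, 0, 2, 5, 7, 3, 8, 10, 9]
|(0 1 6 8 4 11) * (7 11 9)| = |(0 1 6 8 4 9 7 11)| = 8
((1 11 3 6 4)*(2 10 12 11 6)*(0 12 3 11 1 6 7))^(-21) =(0 7 1 12)(4 6) =[7, 12, 2, 3, 6, 5, 4, 1, 8, 9, 10, 11, 0]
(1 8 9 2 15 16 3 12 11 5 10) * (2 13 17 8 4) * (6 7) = [0, 4, 15, 12, 2, 10, 7, 6, 9, 13, 1, 5, 11, 17, 14, 16, 3, 8] = (1 4 2 15 16 3 12 11 5 10)(6 7)(8 9 13 17)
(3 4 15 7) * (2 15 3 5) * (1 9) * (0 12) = (0 12)(1 9)(2 15 7 5)(3 4) = [12, 9, 15, 4, 3, 2, 6, 5, 8, 1, 10, 11, 0, 13, 14, 7]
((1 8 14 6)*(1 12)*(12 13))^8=(1 14 13)(6 12 8)=[0, 14, 2, 3, 4, 5, 12, 7, 6, 9, 10, 11, 8, 1, 13]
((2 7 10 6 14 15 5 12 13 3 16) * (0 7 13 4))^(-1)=(0 4 12 5 15 14 6 10 7)(2 16 3 13)=[4, 1, 16, 13, 12, 15, 10, 0, 8, 9, 7, 11, 5, 2, 6, 14, 3]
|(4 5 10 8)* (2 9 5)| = |(2 9 5 10 8 4)| = 6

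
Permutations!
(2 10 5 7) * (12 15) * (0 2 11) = (0 2 10 5 7 11)(12 15) = [2, 1, 10, 3, 4, 7, 6, 11, 8, 9, 5, 0, 15, 13, 14, 12]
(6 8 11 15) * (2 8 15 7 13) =(2 8 11 7 13)(6 15) =[0, 1, 8, 3, 4, 5, 15, 13, 11, 9, 10, 7, 12, 2, 14, 6]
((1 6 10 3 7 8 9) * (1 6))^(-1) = [0, 1, 2, 10, 4, 5, 9, 3, 7, 8, 6] = (3 10 6 9 8 7)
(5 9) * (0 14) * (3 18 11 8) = (0 14)(3 18 11 8)(5 9) = [14, 1, 2, 18, 4, 9, 6, 7, 3, 5, 10, 8, 12, 13, 0, 15, 16, 17, 11]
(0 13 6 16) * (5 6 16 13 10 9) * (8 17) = [10, 1, 2, 3, 4, 6, 13, 7, 17, 5, 9, 11, 12, 16, 14, 15, 0, 8] = (0 10 9 5 6 13 16)(8 17)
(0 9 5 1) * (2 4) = (0 9 5 1)(2 4) = [9, 0, 4, 3, 2, 1, 6, 7, 8, 5]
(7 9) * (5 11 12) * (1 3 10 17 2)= (1 3 10 17 2)(5 11 12)(7 9)= [0, 3, 1, 10, 4, 11, 6, 9, 8, 7, 17, 12, 5, 13, 14, 15, 16, 2]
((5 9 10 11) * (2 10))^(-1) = [0, 1, 9, 3, 4, 11, 6, 7, 8, 5, 2, 10] = (2 9 5 11 10)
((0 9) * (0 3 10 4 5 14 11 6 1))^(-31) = (0 1 6 11 14 5 4 10 3 9) = [1, 6, 2, 9, 10, 4, 11, 7, 8, 0, 3, 14, 12, 13, 5]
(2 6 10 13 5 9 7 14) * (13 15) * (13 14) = (2 6 10 15 14)(5 9 7 13) = [0, 1, 6, 3, 4, 9, 10, 13, 8, 7, 15, 11, 12, 5, 2, 14]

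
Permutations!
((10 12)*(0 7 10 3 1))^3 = (0 12)(1 10)(3 7) = [12, 10, 2, 7, 4, 5, 6, 3, 8, 9, 1, 11, 0]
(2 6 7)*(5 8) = (2 6 7)(5 8) = [0, 1, 6, 3, 4, 8, 7, 2, 5]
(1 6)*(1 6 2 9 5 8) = (1 2 9 5 8) = [0, 2, 9, 3, 4, 8, 6, 7, 1, 5]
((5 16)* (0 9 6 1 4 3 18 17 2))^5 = (0 3 9 18 6 17 1 2 4)(5 16) = [3, 2, 4, 9, 0, 16, 17, 7, 8, 18, 10, 11, 12, 13, 14, 15, 5, 1, 6]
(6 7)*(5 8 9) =(5 8 9)(6 7) =[0, 1, 2, 3, 4, 8, 7, 6, 9, 5]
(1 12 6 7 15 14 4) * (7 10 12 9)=(1 9 7 15 14 4)(6 10 12)=[0, 9, 2, 3, 1, 5, 10, 15, 8, 7, 12, 11, 6, 13, 4, 14]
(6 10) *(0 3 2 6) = [3, 1, 6, 2, 4, 5, 10, 7, 8, 9, 0] = (0 3 2 6 10)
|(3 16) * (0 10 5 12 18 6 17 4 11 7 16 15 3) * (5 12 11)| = |(0 10 12 18 6 17 4 5 11 7 16)(3 15)| = 22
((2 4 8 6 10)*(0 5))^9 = (0 5)(2 10 6 8 4) = [5, 1, 10, 3, 2, 0, 8, 7, 4, 9, 6]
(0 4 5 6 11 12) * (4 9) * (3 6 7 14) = (0 9 4 5 7 14 3 6 11 12) = [9, 1, 2, 6, 5, 7, 11, 14, 8, 4, 10, 12, 0, 13, 3]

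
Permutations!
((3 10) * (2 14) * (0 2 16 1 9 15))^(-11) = (0 16 15 14 9 2 1)(3 10) = [16, 0, 1, 10, 4, 5, 6, 7, 8, 2, 3, 11, 12, 13, 9, 14, 15]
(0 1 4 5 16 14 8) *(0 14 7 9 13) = (0 1 4 5 16 7 9 13)(8 14) = [1, 4, 2, 3, 5, 16, 6, 9, 14, 13, 10, 11, 12, 0, 8, 15, 7]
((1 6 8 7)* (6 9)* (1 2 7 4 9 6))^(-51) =[0, 9, 7, 3, 8, 5, 1, 2, 6, 4] =(1 9 4 8 6)(2 7)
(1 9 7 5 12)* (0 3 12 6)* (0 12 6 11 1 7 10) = (0 3 6 12 7 5 11 1 9 10) = [3, 9, 2, 6, 4, 11, 12, 5, 8, 10, 0, 1, 7]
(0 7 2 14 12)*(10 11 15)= (0 7 2 14 12)(10 11 15)= [7, 1, 14, 3, 4, 5, 6, 2, 8, 9, 11, 15, 0, 13, 12, 10]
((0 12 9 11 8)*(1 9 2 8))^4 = (12)(1 9 11) = [0, 9, 2, 3, 4, 5, 6, 7, 8, 11, 10, 1, 12]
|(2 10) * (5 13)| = |(2 10)(5 13)| = 2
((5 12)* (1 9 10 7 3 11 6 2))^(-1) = (1 2 6 11 3 7 10 9)(5 12) = [0, 2, 6, 7, 4, 12, 11, 10, 8, 1, 9, 3, 5]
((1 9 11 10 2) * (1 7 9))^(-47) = (2 11 7 10 9) = [0, 1, 11, 3, 4, 5, 6, 10, 8, 2, 9, 7]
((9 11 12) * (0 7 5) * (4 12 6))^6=(4 12 9 11 6)=[0, 1, 2, 3, 12, 5, 4, 7, 8, 11, 10, 6, 9]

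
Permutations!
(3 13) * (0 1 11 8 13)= (0 1 11 8 13 3)= [1, 11, 2, 0, 4, 5, 6, 7, 13, 9, 10, 8, 12, 3]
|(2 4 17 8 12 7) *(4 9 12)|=12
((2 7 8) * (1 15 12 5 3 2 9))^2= (1 12 3 7 9 15 5 2 8)= [0, 12, 8, 7, 4, 2, 6, 9, 1, 15, 10, 11, 3, 13, 14, 5]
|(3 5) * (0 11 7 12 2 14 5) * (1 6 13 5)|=|(0 11 7 12 2 14 1 6 13 5 3)|=11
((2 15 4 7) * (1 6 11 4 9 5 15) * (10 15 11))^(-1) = (1 2 7 4 11 5 9 15 10 6) = [0, 2, 7, 3, 11, 9, 1, 4, 8, 15, 6, 5, 12, 13, 14, 10]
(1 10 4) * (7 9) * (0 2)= (0 2)(1 10 4)(7 9)= [2, 10, 0, 3, 1, 5, 6, 9, 8, 7, 4]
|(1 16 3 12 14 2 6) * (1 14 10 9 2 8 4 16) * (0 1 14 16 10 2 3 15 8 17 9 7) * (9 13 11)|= 17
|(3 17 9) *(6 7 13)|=|(3 17 9)(6 7 13)|=3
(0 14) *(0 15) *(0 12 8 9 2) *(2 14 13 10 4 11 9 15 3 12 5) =(0 13 10 4 11 9 14 3 12 8 15 5 2) =[13, 1, 0, 12, 11, 2, 6, 7, 15, 14, 4, 9, 8, 10, 3, 5]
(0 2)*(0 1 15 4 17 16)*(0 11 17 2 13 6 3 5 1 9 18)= (0 13 6 3 5 1 15 4 2 9 18)(11 17 16)= [13, 15, 9, 5, 2, 1, 3, 7, 8, 18, 10, 17, 12, 6, 14, 4, 11, 16, 0]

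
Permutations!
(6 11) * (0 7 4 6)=[7, 1, 2, 3, 6, 5, 11, 4, 8, 9, 10, 0]=(0 7 4 6 11)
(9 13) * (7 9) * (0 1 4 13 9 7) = [1, 4, 2, 3, 13, 5, 6, 7, 8, 9, 10, 11, 12, 0] = (0 1 4 13)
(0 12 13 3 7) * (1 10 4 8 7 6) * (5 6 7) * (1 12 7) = (0 7)(1 10 4 8 5 6 12 13 3) = [7, 10, 2, 1, 8, 6, 12, 0, 5, 9, 4, 11, 13, 3]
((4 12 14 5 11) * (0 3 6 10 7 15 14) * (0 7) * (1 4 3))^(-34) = (0 4 7 14 11 6)(1 12 15 5 3 10) = [4, 12, 2, 10, 7, 3, 0, 14, 8, 9, 1, 6, 15, 13, 11, 5]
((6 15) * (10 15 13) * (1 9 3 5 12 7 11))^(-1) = (1 11 7 12 5 3 9)(6 15 10 13) = [0, 11, 2, 9, 4, 3, 15, 12, 8, 1, 13, 7, 5, 6, 14, 10]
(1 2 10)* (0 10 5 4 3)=[10, 2, 5, 0, 3, 4, 6, 7, 8, 9, 1]=(0 10 1 2 5 4 3)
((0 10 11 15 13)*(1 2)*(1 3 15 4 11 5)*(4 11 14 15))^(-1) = (0 13 15 14 4 3 2 1 5 10) = [13, 5, 1, 2, 3, 10, 6, 7, 8, 9, 0, 11, 12, 15, 4, 14]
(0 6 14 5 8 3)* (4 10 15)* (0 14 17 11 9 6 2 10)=(0 2 10 15 4)(3 14 5 8)(6 17 11 9)=[2, 1, 10, 14, 0, 8, 17, 7, 3, 6, 15, 9, 12, 13, 5, 4, 16, 11]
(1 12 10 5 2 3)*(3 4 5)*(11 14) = (1 12 10 3)(2 4 5)(11 14) = [0, 12, 4, 1, 5, 2, 6, 7, 8, 9, 3, 14, 10, 13, 11]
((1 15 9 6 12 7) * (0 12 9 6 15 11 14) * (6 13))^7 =(0 12 7 1 11 14)(6 13 15 9) =[12, 11, 2, 3, 4, 5, 13, 1, 8, 6, 10, 14, 7, 15, 0, 9]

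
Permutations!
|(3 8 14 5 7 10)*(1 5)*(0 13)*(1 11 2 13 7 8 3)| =10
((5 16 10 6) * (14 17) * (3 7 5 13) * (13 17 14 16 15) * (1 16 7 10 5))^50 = (17) = [0, 1, 2, 3, 4, 5, 6, 7, 8, 9, 10, 11, 12, 13, 14, 15, 16, 17]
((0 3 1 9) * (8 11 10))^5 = (0 3 1 9)(8 10 11) = [3, 9, 2, 1, 4, 5, 6, 7, 10, 0, 11, 8]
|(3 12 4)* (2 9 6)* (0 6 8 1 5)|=21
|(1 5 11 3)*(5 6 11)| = |(1 6 11 3)| = 4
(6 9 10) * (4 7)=[0, 1, 2, 3, 7, 5, 9, 4, 8, 10, 6]=(4 7)(6 9 10)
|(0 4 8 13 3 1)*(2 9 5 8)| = |(0 4 2 9 5 8 13 3 1)| = 9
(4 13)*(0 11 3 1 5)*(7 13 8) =(0 11 3 1 5)(4 8 7 13) =[11, 5, 2, 1, 8, 0, 6, 13, 7, 9, 10, 3, 12, 4]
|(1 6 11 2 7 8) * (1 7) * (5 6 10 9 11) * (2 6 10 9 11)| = |(1 9 2)(5 10 11 6)(7 8)| = 12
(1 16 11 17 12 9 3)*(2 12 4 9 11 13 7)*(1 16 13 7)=[0, 13, 12, 16, 9, 5, 6, 2, 8, 3, 10, 17, 11, 1, 14, 15, 7, 4]=(1 13)(2 12 11 17 4 9 3 16 7)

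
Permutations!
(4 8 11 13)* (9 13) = (4 8 11 9 13) = [0, 1, 2, 3, 8, 5, 6, 7, 11, 13, 10, 9, 12, 4]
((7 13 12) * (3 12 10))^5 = (13) = [0, 1, 2, 3, 4, 5, 6, 7, 8, 9, 10, 11, 12, 13]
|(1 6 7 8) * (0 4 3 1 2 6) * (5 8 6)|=12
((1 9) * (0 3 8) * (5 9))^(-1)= [8, 9, 2, 0, 4, 1, 6, 7, 3, 5]= (0 8 3)(1 9 5)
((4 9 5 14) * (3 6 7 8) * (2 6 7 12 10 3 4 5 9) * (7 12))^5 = (3 10 12)(5 14) = [0, 1, 2, 10, 4, 14, 6, 7, 8, 9, 12, 11, 3, 13, 5]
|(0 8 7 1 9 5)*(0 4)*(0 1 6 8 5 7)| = |(0 5 4 1 9 7 6 8)| = 8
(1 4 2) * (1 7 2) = (1 4)(2 7) = [0, 4, 7, 3, 1, 5, 6, 2]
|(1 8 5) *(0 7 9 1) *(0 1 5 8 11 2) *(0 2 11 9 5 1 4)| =4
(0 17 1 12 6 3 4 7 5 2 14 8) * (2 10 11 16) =(0 17 1 12 6 3 4 7 5 10 11 16 2 14 8) =[17, 12, 14, 4, 7, 10, 3, 5, 0, 9, 11, 16, 6, 13, 8, 15, 2, 1]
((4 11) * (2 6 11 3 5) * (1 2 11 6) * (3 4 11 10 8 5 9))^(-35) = (11)(1 2)(3 9)(5 10 8) = [0, 2, 1, 9, 4, 10, 6, 7, 5, 3, 8, 11]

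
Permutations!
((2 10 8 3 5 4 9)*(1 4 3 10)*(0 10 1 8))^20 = (10) = [0, 1, 2, 3, 4, 5, 6, 7, 8, 9, 10]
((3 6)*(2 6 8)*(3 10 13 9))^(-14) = (13) = [0, 1, 2, 3, 4, 5, 6, 7, 8, 9, 10, 11, 12, 13]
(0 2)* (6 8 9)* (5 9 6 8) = (0 2)(5 9 8 6) = [2, 1, 0, 3, 4, 9, 5, 7, 6, 8]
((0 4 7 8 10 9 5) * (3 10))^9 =(0 4 7 8 3 10 9 5) =[4, 1, 2, 10, 7, 0, 6, 8, 3, 5, 9]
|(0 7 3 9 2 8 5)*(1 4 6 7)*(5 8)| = |(0 1 4 6 7 3 9 2 5)| = 9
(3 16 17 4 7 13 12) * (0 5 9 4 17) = (17)(0 5 9 4 7 13 12 3 16) = [5, 1, 2, 16, 7, 9, 6, 13, 8, 4, 10, 11, 3, 12, 14, 15, 0, 17]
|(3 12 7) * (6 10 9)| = |(3 12 7)(6 10 9)| = 3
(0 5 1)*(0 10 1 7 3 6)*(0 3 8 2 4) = (0 5 7 8 2 4)(1 10)(3 6) = [5, 10, 4, 6, 0, 7, 3, 8, 2, 9, 1]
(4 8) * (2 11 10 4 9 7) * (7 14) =(2 11 10 4 8 9 14 7) =[0, 1, 11, 3, 8, 5, 6, 2, 9, 14, 4, 10, 12, 13, 7]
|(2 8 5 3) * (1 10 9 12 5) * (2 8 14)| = 14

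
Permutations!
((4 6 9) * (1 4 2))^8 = (1 9 4 2 6) = [0, 9, 6, 3, 2, 5, 1, 7, 8, 4]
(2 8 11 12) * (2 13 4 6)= [0, 1, 8, 3, 6, 5, 2, 7, 11, 9, 10, 12, 13, 4]= (2 8 11 12 13 4 6)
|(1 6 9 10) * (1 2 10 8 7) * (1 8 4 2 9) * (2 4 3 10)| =6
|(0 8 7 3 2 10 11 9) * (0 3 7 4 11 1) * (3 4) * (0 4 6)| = |(0 8 3 2 10 1 4 11 9 6)| = 10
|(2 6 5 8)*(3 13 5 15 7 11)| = |(2 6 15 7 11 3 13 5 8)| = 9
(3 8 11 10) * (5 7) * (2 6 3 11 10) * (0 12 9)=(0 12 9)(2 6 3 8 10 11)(5 7)=[12, 1, 6, 8, 4, 7, 3, 5, 10, 0, 11, 2, 9]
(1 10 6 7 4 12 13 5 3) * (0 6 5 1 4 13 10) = [6, 0, 2, 4, 12, 3, 7, 13, 8, 9, 5, 11, 10, 1] = (0 6 7 13 1)(3 4 12 10 5)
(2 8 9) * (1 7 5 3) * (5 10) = (1 7 10 5 3)(2 8 9) = [0, 7, 8, 1, 4, 3, 6, 10, 9, 2, 5]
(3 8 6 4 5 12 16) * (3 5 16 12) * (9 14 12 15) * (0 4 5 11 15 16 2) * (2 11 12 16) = (0 4 11 15 9 14 16 12 2)(3 8 6 5) = [4, 1, 0, 8, 11, 3, 5, 7, 6, 14, 10, 15, 2, 13, 16, 9, 12]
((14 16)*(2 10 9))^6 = [0, 1, 2, 3, 4, 5, 6, 7, 8, 9, 10, 11, 12, 13, 14, 15, 16] = (16)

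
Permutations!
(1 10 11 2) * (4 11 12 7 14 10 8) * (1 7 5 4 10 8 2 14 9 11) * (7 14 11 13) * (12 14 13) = (1 2 13 7 9 12 5 4)(8 10 14) = [0, 2, 13, 3, 1, 4, 6, 9, 10, 12, 14, 11, 5, 7, 8]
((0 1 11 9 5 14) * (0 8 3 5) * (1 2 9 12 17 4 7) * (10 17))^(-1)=(0 9 2)(1 7 4 17 10 12 11)(3 8 14 5)=[9, 7, 0, 8, 17, 3, 6, 4, 14, 2, 12, 1, 11, 13, 5, 15, 16, 10]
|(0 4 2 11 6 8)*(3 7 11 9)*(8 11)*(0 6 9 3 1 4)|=9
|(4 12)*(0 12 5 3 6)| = 6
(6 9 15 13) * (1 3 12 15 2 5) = (1 3 12 15 13 6 9 2 5) = [0, 3, 5, 12, 4, 1, 9, 7, 8, 2, 10, 11, 15, 6, 14, 13]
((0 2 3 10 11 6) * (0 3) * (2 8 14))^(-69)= (0 2 14 8)(3 6 11 10)= [2, 1, 14, 6, 4, 5, 11, 7, 0, 9, 3, 10, 12, 13, 8]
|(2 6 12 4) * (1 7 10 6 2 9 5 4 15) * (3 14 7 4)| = 11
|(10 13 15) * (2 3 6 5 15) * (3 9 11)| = 9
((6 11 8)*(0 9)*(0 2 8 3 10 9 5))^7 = (11)(0 5) = [5, 1, 2, 3, 4, 0, 6, 7, 8, 9, 10, 11]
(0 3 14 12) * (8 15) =(0 3 14 12)(8 15) =[3, 1, 2, 14, 4, 5, 6, 7, 15, 9, 10, 11, 0, 13, 12, 8]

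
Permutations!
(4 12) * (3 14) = (3 14)(4 12) = [0, 1, 2, 14, 12, 5, 6, 7, 8, 9, 10, 11, 4, 13, 3]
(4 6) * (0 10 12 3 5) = (0 10 12 3 5)(4 6) = [10, 1, 2, 5, 6, 0, 4, 7, 8, 9, 12, 11, 3]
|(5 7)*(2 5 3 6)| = 5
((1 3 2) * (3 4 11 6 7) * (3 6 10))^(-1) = (1 2 3 10 11 4)(6 7) = [0, 2, 3, 10, 1, 5, 7, 6, 8, 9, 11, 4]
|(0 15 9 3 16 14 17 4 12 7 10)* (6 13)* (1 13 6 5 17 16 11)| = |(0 15 9 3 11 1 13 5 17 4 12 7 10)(14 16)| = 26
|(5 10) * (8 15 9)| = |(5 10)(8 15 9)| = 6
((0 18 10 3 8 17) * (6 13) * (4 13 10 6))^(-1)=(0 17 8 3 10 6 18)(4 13)=[17, 1, 2, 10, 13, 5, 18, 7, 3, 9, 6, 11, 12, 4, 14, 15, 16, 8, 0]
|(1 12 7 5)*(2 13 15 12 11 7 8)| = 20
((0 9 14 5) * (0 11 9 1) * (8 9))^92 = (5 8 14 11 9) = [0, 1, 2, 3, 4, 8, 6, 7, 14, 5, 10, 9, 12, 13, 11]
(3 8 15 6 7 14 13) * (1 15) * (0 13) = [13, 15, 2, 8, 4, 5, 7, 14, 1, 9, 10, 11, 12, 3, 0, 6] = (0 13 3 8 1 15 6 7 14)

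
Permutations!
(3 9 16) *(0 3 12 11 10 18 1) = [3, 0, 2, 9, 4, 5, 6, 7, 8, 16, 18, 10, 11, 13, 14, 15, 12, 17, 1] = (0 3 9 16 12 11 10 18 1)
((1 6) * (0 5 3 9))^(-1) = [9, 6, 2, 5, 4, 0, 1, 7, 8, 3] = (0 9 3 5)(1 6)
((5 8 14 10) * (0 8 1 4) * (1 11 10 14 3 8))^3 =[0, 1, 2, 8, 4, 5, 6, 7, 3, 9, 10, 11, 12, 13, 14] =(14)(3 8)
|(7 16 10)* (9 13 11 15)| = 12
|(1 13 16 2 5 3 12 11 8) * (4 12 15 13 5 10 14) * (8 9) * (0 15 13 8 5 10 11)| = |(0 15 8 1 10 14 4 12)(2 11 9 5 3 13 16)| = 56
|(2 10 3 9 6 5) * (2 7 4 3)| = 6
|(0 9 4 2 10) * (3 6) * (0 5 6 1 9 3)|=9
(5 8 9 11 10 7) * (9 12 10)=(5 8 12 10 7)(9 11)=[0, 1, 2, 3, 4, 8, 6, 5, 12, 11, 7, 9, 10]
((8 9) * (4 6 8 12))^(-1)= (4 12 9 8 6)= [0, 1, 2, 3, 12, 5, 4, 7, 6, 8, 10, 11, 9]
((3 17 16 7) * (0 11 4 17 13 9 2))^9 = (0 2 9 13 3 7 16 17 4 11) = [2, 1, 9, 7, 11, 5, 6, 16, 8, 13, 10, 0, 12, 3, 14, 15, 17, 4]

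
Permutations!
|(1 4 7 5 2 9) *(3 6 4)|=8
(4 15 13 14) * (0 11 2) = (0 11 2)(4 15 13 14) = [11, 1, 0, 3, 15, 5, 6, 7, 8, 9, 10, 2, 12, 14, 4, 13]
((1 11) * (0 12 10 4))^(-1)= (0 4 10 12)(1 11)= [4, 11, 2, 3, 10, 5, 6, 7, 8, 9, 12, 1, 0]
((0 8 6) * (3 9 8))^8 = (0 8 3 6 9) = [8, 1, 2, 6, 4, 5, 9, 7, 3, 0]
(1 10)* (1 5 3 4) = (1 10 5 3 4) = [0, 10, 2, 4, 1, 3, 6, 7, 8, 9, 5]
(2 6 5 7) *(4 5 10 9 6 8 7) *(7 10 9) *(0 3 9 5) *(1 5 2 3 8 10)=[8, 5, 10, 9, 0, 4, 2, 3, 1, 6, 7]=(0 8 1 5 4)(2 10 7 3 9 6)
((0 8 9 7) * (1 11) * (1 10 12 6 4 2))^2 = (0 9)(1 10 6 2 11 12 4)(7 8) = [9, 10, 11, 3, 1, 5, 2, 8, 7, 0, 6, 12, 4]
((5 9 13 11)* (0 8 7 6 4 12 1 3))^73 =(0 8 7 6 4 12 1 3)(5 9 13 11) =[8, 3, 2, 0, 12, 9, 4, 6, 7, 13, 10, 5, 1, 11]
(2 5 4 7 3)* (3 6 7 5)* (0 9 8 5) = (0 9 8 5 4)(2 3)(6 7) = [9, 1, 3, 2, 0, 4, 7, 6, 5, 8]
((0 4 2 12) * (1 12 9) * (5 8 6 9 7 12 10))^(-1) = (0 12 7 2 4)(1 9 6 8 5 10) = [12, 9, 4, 3, 0, 10, 8, 2, 5, 6, 1, 11, 7]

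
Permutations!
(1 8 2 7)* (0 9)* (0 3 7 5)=(0 9 3 7 1 8 2 5)=[9, 8, 5, 7, 4, 0, 6, 1, 2, 3]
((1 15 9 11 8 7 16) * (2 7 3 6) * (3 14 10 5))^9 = (1 6 14 15 2 10 9 7 5 11 16 3 8) = [0, 6, 10, 8, 4, 11, 14, 5, 1, 7, 9, 16, 12, 13, 15, 2, 3]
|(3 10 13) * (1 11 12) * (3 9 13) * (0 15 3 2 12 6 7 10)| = |(0 15 3)(1 11 6 7 10 2 12)(9 13)| = 42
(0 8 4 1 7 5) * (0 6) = (0 8 4 1 7 5 6) = [8, 7, 2, 3, 1, 6, 0, 5, 4]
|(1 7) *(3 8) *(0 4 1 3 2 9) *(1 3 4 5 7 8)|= 9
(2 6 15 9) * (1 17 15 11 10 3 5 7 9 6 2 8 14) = (1 17 15 6 11 10 3 5 7 9 8 14) = [0, 17, 2, 5, 4, 7, 11, 9, 14, 8, 3, 10, 12, 13, 1, 6, 16, 15]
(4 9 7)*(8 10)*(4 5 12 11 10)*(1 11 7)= (1 11 10 8 4 9)(5 12 7)= [0, 11, 2, 3, 9, 12, 6, 5, 4, 1, 8, 10, 7]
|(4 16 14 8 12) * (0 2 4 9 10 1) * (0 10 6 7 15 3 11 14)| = |(0 2 4 16)(1 10)(3 11 14 8 12 9 6 7 15)| = 36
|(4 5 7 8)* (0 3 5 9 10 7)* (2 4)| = 6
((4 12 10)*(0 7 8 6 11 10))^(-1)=(0 12 4 10 11 6 8 7)=[12, 1, 2, 3, 10, 5, 8, 0, 7, 9, 11, 6, 4]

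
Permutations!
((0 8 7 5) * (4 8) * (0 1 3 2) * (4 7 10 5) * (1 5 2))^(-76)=[4, 1, 7, 3, 10, 5, 6, 8, 2, 9, 0]=(0 4 10)(2 7 8)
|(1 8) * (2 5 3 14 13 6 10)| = |(1 8)(2 5 3 14 13 6 10)| = 14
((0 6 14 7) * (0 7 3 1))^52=(0 14 1 6 3)=[14, 6, 2, 0, 4, 5, 3, 7, 8, 9, 10, 11, 12, 13, 1]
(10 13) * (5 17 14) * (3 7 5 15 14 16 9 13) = (3 7 5 17 16 9 13 10)(14 15) = [0, 1, 2, 7, 4, 17, 6, 5, 8, 13, 3, 11, 12, 10, 15, 14, 9, 16]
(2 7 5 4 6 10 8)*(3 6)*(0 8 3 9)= (0 8 2 7 5 4 9)(3 6 10)= [8, 1, 7, 6, 9, 4, 10, 5, 2, 0, 3]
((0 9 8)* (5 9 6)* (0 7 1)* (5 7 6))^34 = (0 1 7 6 8 9 5) = [1, 7, 2, 3, 4, 0, 8, 6, 9, 5]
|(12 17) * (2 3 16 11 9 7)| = 6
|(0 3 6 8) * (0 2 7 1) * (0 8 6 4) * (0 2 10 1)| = |(0 3 4 2 7)(1 8 10)| = 15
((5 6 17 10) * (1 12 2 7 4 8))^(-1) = (1 8 4 7 2 12)(5 10 17 6) = [0, 8, 12, 3, 7, 10, 5, 2, 4, 9, 17, 11, 1, 13, 14, 15, 16, 6]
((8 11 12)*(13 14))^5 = (8 12 11)(13 14) = [0, 1, 2, 3, 4, 5, 6, 7, 12, 9, 10, 8, 11, 14, 13]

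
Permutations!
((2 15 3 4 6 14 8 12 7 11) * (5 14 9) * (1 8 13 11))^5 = (1 8 12 7)(2 9)(3 14)(4 13)(5 15)(6 11) = [0, 8, 9, 14, 13, 15, 11, 1, 12, 2, 10, 6, 7, 4, 3, 5]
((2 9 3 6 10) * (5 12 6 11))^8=[0, 1, 2, 3, 4, 5, 6, 7, 8, 9, 10, 11, 12]=(12)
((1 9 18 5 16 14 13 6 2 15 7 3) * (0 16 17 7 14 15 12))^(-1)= (0 12 2 6 13 14 15 16)(1 3 7 17 5 18 9)= [12, 3, 6, 7, 4, 18, 13, 17, 8, 1, 10, 11, 2, 14, 15, 16, 0, 5, 9]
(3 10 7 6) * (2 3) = [0, 1, 3, 10, 4, 5, 2, 6, 8, 9, 7] = (2 3 10 7 6)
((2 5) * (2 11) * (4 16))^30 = (16) = [0, 1, 2, 3, 4, 5, 6, 7, 8, 9, 10, 11, 12, 13, 14, 15, 16]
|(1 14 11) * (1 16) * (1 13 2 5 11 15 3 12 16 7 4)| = |(1 14 15 3 12 16 13 2 5 11 7 4)| = 12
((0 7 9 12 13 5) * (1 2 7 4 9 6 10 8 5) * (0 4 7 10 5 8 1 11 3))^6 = (0 12 6 11 4)(3 9 7 13 5) = [12, 1, 2, 9, 0, 3, 11, 13, 8, 7, 10, 4, 6, 5]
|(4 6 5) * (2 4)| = 4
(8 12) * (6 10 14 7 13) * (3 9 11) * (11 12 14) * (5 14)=(3 9 12 8 5 14 7 13 6 10 11)=[0, 1, 2, 9, 4, 14, 10, 13, 5, 12, 11, 3, 8, 6, 7]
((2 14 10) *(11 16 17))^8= (2 10 14)(11 17 16)= [0, 1, 10, 3, 4, 5, 6, 7, 8, 9, 14, 17, 12, 13, 2, 15, 11, 16]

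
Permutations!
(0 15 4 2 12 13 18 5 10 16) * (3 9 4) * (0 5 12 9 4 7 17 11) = (0 15 3 4 2 9 7 17 11)(5 10 16)(12 13 18) = [15, 1, 9, 4, 2, 10, 6, 17, 8, 7, 16, 0, 13, 18, 14, 3, 5, 11, 12]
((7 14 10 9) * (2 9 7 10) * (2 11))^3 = [0, 1, 7, 3, 4, 5, 6, 2, 8, 14, 11, 10, 12, 13, 9] = (2 7)(9 14)(10 11)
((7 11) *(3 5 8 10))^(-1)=(3 10 8 5)(7 11)=[0, 1, 2, 10, 4, 3, 6, 11, 5, 9, 8, 7]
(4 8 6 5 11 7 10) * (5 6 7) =(4 8 7 10)(5 11) =[0, 1, 2, 3, 8, 11, 6, 10, 7, 9, 4, 5]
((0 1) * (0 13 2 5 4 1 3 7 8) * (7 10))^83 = [7, 5, 1, 8, 2, 13, 6, 3, 10, 9, 0, 11, 12, 4] = (0 7 3 8 10)(1 5 13 4 2)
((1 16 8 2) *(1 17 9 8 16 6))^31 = (1 6)(2 8 9 17) = [0, 6, 8, 3, 4, 5, 1, 7, 9, 17, 10, 11, 12, 13, 14, 15, 16, 2]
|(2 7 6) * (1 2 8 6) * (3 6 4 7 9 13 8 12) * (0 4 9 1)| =6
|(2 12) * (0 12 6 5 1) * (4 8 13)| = |(0 12 2 6 5 1)(4 8 13)| = 6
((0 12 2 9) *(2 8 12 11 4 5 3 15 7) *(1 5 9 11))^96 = (0 2 5 4 15)(1 11 3 9 7) = [2, 11, 5, 9, 15, 4, 6, 1, 8, 7, 10, 3, 12, 13, 14, 0]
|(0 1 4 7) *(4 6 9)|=6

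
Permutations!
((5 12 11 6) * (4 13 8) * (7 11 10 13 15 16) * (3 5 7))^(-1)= (3 16 15 4 8 13 10 12 5)(6 11 7)= [0, 1, 2, 16, 8, 3, 11, 6, 13, 9, 12, 7, 5, 10, 14, 4, 15]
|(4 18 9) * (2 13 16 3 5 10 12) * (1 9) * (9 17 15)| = 42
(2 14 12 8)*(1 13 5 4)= (1 13 5 4)(2 14 12 8)= [0, 13, 14, 3, 1, 4, 6, 7, 2, 9, 10, 11, 8, 5, 12]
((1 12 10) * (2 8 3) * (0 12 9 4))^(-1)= (0 4 9 1 10 12)(2 3 8)= [4, 10, 3, 8, 9, 5, 6, 7, 2, 1, 12, 11, 0]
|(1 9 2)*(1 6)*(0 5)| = 4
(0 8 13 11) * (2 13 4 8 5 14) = (0 5 14 2 13 11)(4 8) = [5, 1, 13, 3, 8, 14, 6, 7, 4, 9, 10, 0, 12, 11, 2]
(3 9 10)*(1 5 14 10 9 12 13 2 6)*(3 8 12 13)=(1 5 14 10 8 12 3 13 2 6)=[0, 5, 6, 13, 4, 14, 1, 7, 12, 9, 8, 11, 3, 2, 10]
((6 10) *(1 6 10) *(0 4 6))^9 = [4, 0, 2, 3, 6, 5, 1, 7, 8, 9, 10] = (10)(0 4 6 1)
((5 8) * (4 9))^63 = (4 9)(5 8) = [0, 1, 2, 3, 9, 8, 6, 7, 5, 4]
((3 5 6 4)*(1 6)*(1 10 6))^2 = (3 10 4 5 6) = [0, 1, 2, 10, 5, 6, 3, 7, 8, 9, 4]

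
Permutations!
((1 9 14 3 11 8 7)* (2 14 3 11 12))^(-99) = (14) = [0, 1, 2, 3, 4, 5, 6, 7, 8, 9, 10, 11, 12, 13, 14]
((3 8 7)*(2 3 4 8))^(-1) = (2 3)(4 7 8) = [0, 1, 3, 2, 7, 5, 6, 8, 4]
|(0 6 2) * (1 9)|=|(0 6 2)(1 9)|=6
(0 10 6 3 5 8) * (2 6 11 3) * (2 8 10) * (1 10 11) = (0 2 6 8)(1 10)(3 5 11) = [2, 10, 6, 5, 4, 11, 8, 7, 0, 9, 1, 3]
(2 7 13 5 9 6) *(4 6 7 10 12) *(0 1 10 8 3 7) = (0 1 10 12 4 6 2 8 3 7 13 5 9) = [1, 10, 8, 7, 6, 9, 2, 13, 3, 0, 12, 11, 4, 5]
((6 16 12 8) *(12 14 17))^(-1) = (6 8 12 17 14 16) = [0, 1, 2, 3, 4, 5, 8, 7, 12, 9, 10, 11, 17, 13, 16, 15, 6, 14]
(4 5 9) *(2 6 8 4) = (2 6 8 4 5 9) = [0, 1, 6, 3, 5, 9, 8, 7, 4, 2]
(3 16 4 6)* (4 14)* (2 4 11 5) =(2 4 6 3 16 14 11 5) =[0, 1, 4, 16, 6, 2, 3, 7, 8, 9, 10, 5, 12, 13, 11, 15, 14]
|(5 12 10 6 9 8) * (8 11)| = |(5 12 10 6 9 11 8)| = 7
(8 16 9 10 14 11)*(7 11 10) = (7 11 8 16 9)(10 14) = [0, 1, 2, 3, 4, 5, 6, 11, 16, 7, 14, 8, 12, 13, 10, 15, 9]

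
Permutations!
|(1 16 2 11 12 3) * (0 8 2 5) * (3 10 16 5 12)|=|(0 8 2 11 3 1 5)(10 16 12)|=21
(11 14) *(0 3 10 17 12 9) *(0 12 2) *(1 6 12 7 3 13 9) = [13, 6, 0, 10, 4, 5, 12, 3, 8, 7, 17, 14, 1, 9, 11, 15, 16, 2] = (0 13 9 7 3 10 17 2)(1 6 12)(11 14)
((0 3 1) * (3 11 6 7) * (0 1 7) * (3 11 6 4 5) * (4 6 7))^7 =(0 6 11 7)(3 4 5) =[6, 1, 2, 4, 5, 3, 11, 0, 8, 9, 10, 7]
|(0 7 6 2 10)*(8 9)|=10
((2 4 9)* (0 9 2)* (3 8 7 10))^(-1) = (0 9)(2 4)(3 10 7 8) = [9, 1, 4, 10, 2, 5, 6, 8, 3, 0, 7]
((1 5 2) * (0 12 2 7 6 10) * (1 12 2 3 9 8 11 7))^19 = [10, 5, 0, 12, 4, 1, 7, 11, 9, 3, 6, 8, 2] = (0 10 6 7 11 8 9 3 12 2)(1 5)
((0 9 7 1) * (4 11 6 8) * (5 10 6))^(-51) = (0 9 7 1)(4 10)(5 8)(6 11) = [9, 0, 2, 3, 10, 8, 11, 1, 5, 7, 4, 6]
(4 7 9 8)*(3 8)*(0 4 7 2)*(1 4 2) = (0 2)(1 4)(3 8 7 9) = [2, 4, 0, 8, 1, 5, 6, 9, 7, 3]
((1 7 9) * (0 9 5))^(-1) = (0 5 7 1 9) = [5, 9, 2, 3, 4, 7, 6, 1, 8, 0]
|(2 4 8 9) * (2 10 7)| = |(2 4 8 9 10 7)| = 6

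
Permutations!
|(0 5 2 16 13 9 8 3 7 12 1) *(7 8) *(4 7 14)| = |(0 5 2 16 13 9 14 4 7 12 1)(3 8)| = 22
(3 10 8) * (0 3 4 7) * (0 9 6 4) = [3, 1, 2, 10, 7, 5, 4, 9, 0, 6, 8] = (0 3 10 8)(4 7 9 6)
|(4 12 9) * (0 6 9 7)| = 6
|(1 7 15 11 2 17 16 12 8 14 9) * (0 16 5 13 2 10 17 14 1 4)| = 16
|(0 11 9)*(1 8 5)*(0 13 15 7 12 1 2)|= |(0 11 9 13 15 7 12 1 8 5 2)|= 11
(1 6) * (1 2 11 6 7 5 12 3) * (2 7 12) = [0, 12, 11, 1, 4, 2, 7, 5, 8, 9, 10, 6, 3] = (1 12 3)(2 11 6 7 5)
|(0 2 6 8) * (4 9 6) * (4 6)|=4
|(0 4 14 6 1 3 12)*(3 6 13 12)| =10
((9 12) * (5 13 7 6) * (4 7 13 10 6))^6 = (13) = [0, 1, 2, 3, 4, 5, 6, 7, 8, 9, 10, 11, 12, 13]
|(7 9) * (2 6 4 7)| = |(2 6 4 7 9)| = 5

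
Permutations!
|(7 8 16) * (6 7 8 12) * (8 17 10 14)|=|(6 7 12)(8 16 17 10 14)|=15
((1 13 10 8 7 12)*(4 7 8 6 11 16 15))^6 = (1 15 10 7 11)(4 6 12 16 13) = [0, 15, 2, 3, 6, 5, 12, 11, 8, 9, 7, 1, 16, 4, 14, 10, 13]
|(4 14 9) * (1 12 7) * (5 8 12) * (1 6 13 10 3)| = 9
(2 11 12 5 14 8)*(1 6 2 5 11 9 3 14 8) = [0, 6, 9, 14, 4, 8, 2, 7, 5, 3, 10, 12, 11, 13, 1] = (1 6 2 9 3 14)(5 8)(11 12)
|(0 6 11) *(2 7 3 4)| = 12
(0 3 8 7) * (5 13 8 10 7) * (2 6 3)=(0 2 6 3 10 7)(5 13 8)=[2, 1, 6, 10, 4, 13, 3, 0, 5, 9, 7, 11, 12, 8]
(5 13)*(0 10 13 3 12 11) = (0 10 13 5 3 12 11) = [10, 1, 2, 12, 4, 3, 6, 7, 8, 9, 13, 0, 11, 5]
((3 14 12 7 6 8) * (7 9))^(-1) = (3 8 6 7 9 12 14) = [0, 1, 2, 8, 4, 5, 7, 9, 6, 12, 10, 11, 14, 13, 3]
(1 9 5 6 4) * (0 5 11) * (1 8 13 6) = (0 5 1 9 11)(4 8 13 6) = [5, 9, 2, 3, 8, 1, 4, 7, 13, 11, 10, 0, 12, 6]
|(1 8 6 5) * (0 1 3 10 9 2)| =|(0 1 8 6 5 3 10 9 2)| =9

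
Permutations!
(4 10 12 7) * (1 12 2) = (1 12 7 4 10 2) = [0, 12, 1, 3, 10, 5, 6, 4, 8, 9, 2, 11, 7]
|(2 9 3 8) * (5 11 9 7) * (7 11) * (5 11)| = 7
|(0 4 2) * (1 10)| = 6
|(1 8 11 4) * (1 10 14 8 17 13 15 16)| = |(1 17 13 15 16)(4 10 14 8 11)| = 5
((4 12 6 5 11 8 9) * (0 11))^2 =(0 8 4 6)(5 11 9 12) =[8, 1, 2, 3, 6, 11, 0, 7, 4, 12, 10, 9, 5]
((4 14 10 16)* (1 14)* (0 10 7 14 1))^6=(0 16)(4 10)=[16, 1, 2, 3, 10, 5, 6, 7, 8, 9, 4, 11, 12, 13, 14, 15, 0]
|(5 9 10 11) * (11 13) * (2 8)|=10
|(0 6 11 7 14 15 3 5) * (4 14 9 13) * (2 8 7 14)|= 42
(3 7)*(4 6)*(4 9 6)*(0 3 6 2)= (0 3 7 6 9 2)= [3, 1, 0, 7, 4, 5, 9, 6, 8, 2]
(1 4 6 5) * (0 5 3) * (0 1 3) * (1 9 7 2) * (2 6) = (0 5 3 9 7 6)(1 4 2) = [5, 4, 1, 9, 2, 3, 0, 6, 8, 7]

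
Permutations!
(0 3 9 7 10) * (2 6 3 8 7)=(0 8 7 10)(2 6 3 9)=[8, 1, 6, 9, 4, 5, 3, 10, 7, 2, 0]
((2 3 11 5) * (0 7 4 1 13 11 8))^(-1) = (0 8 3 2 5 11 13 1 4 7) = [8, 4, 5, 2, 7, 11, 6, 0, 3, 9, 10, 13, 12, 1]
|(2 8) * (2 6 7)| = |(2 8 6 7)| = 4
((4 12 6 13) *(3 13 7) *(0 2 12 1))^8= (0 1 4 13 3 7 6 12 2)= [1, 4, 0, 7, 13, 5, 12, 6, 8, 9, 10, 11, 2, 3]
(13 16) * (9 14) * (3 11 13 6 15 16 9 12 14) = (3 11 13 9)(6 15 16)(12 14) = [0, 1, 2, 11, 4, 5, 15, 7, 8, 3, 10, 13, 14, 9, 12, 16, 6]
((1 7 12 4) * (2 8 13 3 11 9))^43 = (1 4 12 7)(2 8 13 3 11 9) = [0, 4, 8, 11, 12, 5, 6, 1, 13, 2, 10, 9, 7, 3]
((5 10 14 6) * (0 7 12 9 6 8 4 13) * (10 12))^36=(0 7 10 14 8 4 13)=[7, 1, 2, 3, 13, 5, 6, 10, 4, 9, 14, 11, 12, 0, 8]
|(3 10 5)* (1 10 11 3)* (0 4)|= 6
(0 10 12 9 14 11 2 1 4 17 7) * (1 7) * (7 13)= (0 10 12 9 14 11 2 13 7)(1 4 17)= [10, 4, 13, 3, 17, 5, 6, 0, 8, 14, 12, 2, 9, 7, 11, 15, 16, 1]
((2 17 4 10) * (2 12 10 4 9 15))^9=(2 17 9 15)(10 12)=[0, 1, 17, 3, 4, 5, 6, 7, 8, 15, 12, 11, 10, 13, 14, 2, 16, 9]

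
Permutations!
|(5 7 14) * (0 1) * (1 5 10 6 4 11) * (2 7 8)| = 11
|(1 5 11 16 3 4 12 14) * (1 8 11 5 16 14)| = |(1 16 3 4 12)(8 11 14)| = 15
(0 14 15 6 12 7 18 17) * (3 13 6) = (0 14 15 3 13 6 12 7 18 17) = [14, 1, 2, 13, 4, 5, 12, 18, 8, 9, 10, 11, 7, 6, 15, 3, 16, 0, 17]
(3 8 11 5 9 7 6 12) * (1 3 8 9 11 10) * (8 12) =[0, 3, 2, 9, 4, 11, 8, 6, 10, 7, 1, 5, 12] =(12)(1 3 9 7 6 8 10)(5 11)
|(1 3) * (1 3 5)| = |(1 5)| = 2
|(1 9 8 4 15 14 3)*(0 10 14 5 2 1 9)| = |(0 10 14 3 9 8 4 15 5 2 1)| = 11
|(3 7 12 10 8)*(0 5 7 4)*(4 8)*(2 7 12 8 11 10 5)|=8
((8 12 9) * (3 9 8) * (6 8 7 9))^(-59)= [0, 1, 2, 6, 4, 5, 8, 9, 12, 3, 10, 11, 7]= (3 6 8 12 7 9)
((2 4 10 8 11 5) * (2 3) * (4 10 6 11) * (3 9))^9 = (11) = [0, 1, 2, 3, 4, 5, 6, 7, 8, 9, 10, 11]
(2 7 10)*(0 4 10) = [4, 1, 7, 3, 10, 5, 6, 0, 8, 9, 2] = (0 4 10 2 7)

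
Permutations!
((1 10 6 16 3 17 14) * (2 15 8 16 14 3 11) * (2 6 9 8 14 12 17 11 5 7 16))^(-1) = (1 14 15 2 8 9 10)(3 17 12 6 11)(5 16 7) = [0, 14, 8, 17, 4, 16, 11, 5, 9, 10, 1, 3, 6, 13, 15, 2, 7, 12]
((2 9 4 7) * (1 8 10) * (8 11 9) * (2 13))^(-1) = (1 10 8 2 13 7 4 9 11) = [0, 10, 13, 3, 9, 5, 6, 4, 2, 11, 8, 1, 12, 7]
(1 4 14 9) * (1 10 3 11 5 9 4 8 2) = (1 8 2)(3 11 5 9 10)(4 14) = [0, 8, 1, 11, 14, 9, 6, 7, 2, 10, 3, 5, 12, 13, 4]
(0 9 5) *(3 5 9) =(9)(0 3 5) =[3, 1, 2, 5, 4, 0, 6, 7, 8, 9]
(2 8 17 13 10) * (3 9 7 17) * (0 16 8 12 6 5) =(0 16 8 3 9 7 17 13 10 2 12 6 5) =[16, 1, 12, 9, 4, 0, 5, 17, 3, 7, 2, 11, 6, 10, 14, 15, 8, 13]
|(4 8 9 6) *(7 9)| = |(4 8 7 9 6)| = 5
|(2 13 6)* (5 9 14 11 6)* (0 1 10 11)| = |(0 1 10 11 6 2 13 5 9 14)| = 10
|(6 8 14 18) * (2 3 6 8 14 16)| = 7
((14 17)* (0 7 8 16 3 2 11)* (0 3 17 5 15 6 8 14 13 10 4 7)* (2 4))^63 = (2 15)(3 8)(4 16)(5 10)(6 11)(7 17)(13 14) = [0, 1, 15, 8, 16, 10, 11, 17, 3, 9, 5, 6, 12, 14, 13, 2, 4, 7]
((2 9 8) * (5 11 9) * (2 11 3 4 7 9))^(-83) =(2 9 3 11 7 5 8 4) =[0, 1, 9, 11, 2, 8, 6, 5, 4, 3, 10, 7]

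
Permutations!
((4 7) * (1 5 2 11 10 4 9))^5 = (1 4 2 9 10 5 7 11) = [0, 4, 9, 3, 2, 7, 6, 11, 8, 10, 5, 1]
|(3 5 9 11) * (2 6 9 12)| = 7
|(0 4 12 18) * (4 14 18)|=6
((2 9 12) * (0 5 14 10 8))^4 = (0 8 10 14 5)(2 9 12) = [8, 1, 9, 3, 4, 0, 6, 7, 10, 12, 14, 11, 2, 13, 5]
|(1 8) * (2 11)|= 2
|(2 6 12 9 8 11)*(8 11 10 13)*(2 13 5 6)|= 8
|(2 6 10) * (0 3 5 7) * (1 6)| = |(0 3 5 7)(1 6 10 2)| = 4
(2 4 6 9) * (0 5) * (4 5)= (0 4 6 9 2 5)= [4, 1, 5, 3, 6, 0, 9, 7, 8, 2]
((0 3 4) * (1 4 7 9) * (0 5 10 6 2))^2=(0 7 1 5 6)(2 3 9 4 10)=[7, 5, 3, 9, 10, 6, 0, 1, 8, 4, 2]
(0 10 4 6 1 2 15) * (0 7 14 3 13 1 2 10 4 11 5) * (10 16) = [4, 16, 15, 13, 6, 0, 2, 14, 8, 9, 11, 5, 12, 1, 3, 7, 10] = (0 4 6 2 15 7 14 3 13 1 16 10 11 5)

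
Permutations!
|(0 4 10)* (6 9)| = 6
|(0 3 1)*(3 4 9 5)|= |(0 4 9 5 3 1)|= 6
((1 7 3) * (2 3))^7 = (1 3 2 7) = [0, 3, 7, 2, 4, 5, 6, 1]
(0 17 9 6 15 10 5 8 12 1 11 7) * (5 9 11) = (0 17 11 7)(1 5 8 12)(6 15 10 9) = [17, 5, 2, 3, 4, 8, 15, 0, 12, 6, 9, 7, 1, 13, 14, 10, 16, 11]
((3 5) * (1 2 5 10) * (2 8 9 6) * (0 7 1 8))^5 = (0 1 7)(2 9 10 5 6 8 3) = [1, 7, 9, 2, 4, 6, 8, 0, 3, 10, 5]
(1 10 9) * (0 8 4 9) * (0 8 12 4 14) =(0 12 4 9 1 10 8 14) =[12, 10, 2, 3, 9, 5, 6, 7, 14, 1, 8, 11, 4, 13, 0]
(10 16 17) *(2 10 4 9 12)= [0, 1, 10, 3, 9, 5, 6, 7, 8, 12, 16, 11, 2, 13, 14, 15, 17, 4]= (2 10 16 17 4 9 12)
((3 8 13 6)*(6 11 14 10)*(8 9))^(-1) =(3 6 10 14 11 13 8 9) =[0, 1, 2, 6, 4, 5, 10, 7, 9, 3, 14, 13, 12, 8, 11]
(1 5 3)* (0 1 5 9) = [1, 9, 2, 5, 4, 3, 6, 7, 8, 0] = (0 1 9)(3 5)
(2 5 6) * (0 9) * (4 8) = (0 9)(2 5 6)(4 8) = [9, 1, 5, 3, 8, 6, 2, 7, 4, 0]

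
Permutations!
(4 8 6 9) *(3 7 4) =(3 7 4 8 6 9) =[0, 1, 2, 7, 8, 5, 9, 4, 6, 3]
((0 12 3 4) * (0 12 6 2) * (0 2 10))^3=[0, 1, 2, 3, 4, 5, 6, 7, 8, 9, 10, 11, 12]=(12)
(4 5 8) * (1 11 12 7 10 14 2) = (1 11 12 7 10 14 2)(4 5 8) = [0, 11, 1, 3, 5, 8, 6, 10, 4, 9, 14, 12, 7, 13, 2]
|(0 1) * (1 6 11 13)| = |(0 6 11 13 1)| = 5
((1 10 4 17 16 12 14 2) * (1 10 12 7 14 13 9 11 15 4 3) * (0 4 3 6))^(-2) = (0 10 14 16 4 6 2 7 17)(1 15 9 12 3 11 13) = [10, 15, 7, 11, 6, 5, 2, 17, 8, 12, 14, 13, 3, 1, 16, 9, 4, 0]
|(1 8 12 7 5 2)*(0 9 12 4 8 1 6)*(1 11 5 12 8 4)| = |(0 9 8 1 11 5 2 6)(7 12)| = 8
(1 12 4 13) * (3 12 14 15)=(1 14 15 3 12 4 13)=[0, 14, 2, 12, 13, 5, 6, 7, 8, 9, 10, 11, 4, 1, 15, 3]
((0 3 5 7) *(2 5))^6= (0 3 2 5 7)= [3, 1, 5, 2, 4, 7, 6, 0]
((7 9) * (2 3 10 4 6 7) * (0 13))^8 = (13)(2 3 10 4 6 7 9) = [0, 1, 3, 10, 6, 5, 7, 9, 8, 2, 4, 11, 12, 13]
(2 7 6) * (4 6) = [0, 1, 7, 3, 6, 5, 2, 4] = (2 7 4 6)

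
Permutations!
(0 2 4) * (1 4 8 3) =[2, 4, 8, 1, 0, 5, 6, 7, 3] =(0 2 8 3 1 4)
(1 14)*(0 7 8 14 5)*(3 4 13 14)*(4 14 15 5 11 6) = (0 7 8 3 14 1 11 6 4 13 15 5) = [7, 11, 2, 14, 13, 0, 4, 8, 3, 9, 10, 6, 12, 15, 1, 5]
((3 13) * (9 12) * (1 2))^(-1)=(1 2)(3 13)(9 12)=[0, 2, 1, 13, 4, 5, 6, 7, 8, 12, 10, 11, 9, 3]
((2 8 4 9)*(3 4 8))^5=(2 3 4 9)=[0, 1, 3, 4, 9, 5, 6, 7, 8, 2]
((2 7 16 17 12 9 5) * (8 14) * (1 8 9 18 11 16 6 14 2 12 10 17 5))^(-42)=(5 11 12 16 18)=[0, 1, 2, 3, 4, 11, 6, 7, 8, 9, 10, 12, 16, 13, 14, 15, 18, 17, 5]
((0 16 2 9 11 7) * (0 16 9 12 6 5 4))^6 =[12, 1, 9, 3, 2, 16, 7, 4, 8, 6, 10, 5, 11, 13, 14, 15, 0] =(0 12 11 5 16)(2 9 6 7 4)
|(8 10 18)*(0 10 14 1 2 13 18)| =6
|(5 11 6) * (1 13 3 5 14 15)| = |(1 13 3 5 11 6 14 15)| = 8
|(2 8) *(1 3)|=2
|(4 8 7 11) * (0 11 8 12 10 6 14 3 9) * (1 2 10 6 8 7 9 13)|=|(0 11 4 12 6 14 3 13 1 2 10 8 9)|=13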